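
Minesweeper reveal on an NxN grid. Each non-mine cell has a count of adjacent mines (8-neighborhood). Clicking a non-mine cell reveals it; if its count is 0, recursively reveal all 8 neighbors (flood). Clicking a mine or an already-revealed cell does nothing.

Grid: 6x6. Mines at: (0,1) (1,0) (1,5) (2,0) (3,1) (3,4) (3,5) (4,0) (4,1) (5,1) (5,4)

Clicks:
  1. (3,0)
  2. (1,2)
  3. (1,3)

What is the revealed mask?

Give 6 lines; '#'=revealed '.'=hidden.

Click 1 (3,0) count=4: revealed 1 new [(3,0)] -> total=1
Click 2 (1,2) count=1: revealed 1 new [(1,2)] -> total=2
Click 3 (1,3) count=0: revealed 8 new [(0,2) (0,3) (0,4) (1,3) (1,4) (2,2) (2,3) (2,4)] -> total=10

Answer: ..###.
..###.
..###.
#.....
......
......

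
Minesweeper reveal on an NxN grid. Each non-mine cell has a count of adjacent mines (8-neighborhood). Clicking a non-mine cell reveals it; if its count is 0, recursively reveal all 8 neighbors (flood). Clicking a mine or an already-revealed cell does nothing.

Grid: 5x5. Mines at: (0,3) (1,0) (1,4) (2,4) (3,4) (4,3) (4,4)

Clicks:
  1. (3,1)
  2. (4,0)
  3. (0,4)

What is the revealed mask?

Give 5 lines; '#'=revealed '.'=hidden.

Click 1 (3,1) count=0: revealed 14 new [(1,1) (1,2) (1,3) (2,0) (2,1) (2,2) (2,3) (3,0) (3,1) (3,2) (3,3) (4,0) (4,1) (4,2)] -> total=14
Click 2 (4,0) count=0: revealed 0 new [(none)] -> total=14
Click 3 (0,4) count=2: revealed 1 new [(0,4)] -> total=15

Answer: ....#
.###.
####.
####.
###..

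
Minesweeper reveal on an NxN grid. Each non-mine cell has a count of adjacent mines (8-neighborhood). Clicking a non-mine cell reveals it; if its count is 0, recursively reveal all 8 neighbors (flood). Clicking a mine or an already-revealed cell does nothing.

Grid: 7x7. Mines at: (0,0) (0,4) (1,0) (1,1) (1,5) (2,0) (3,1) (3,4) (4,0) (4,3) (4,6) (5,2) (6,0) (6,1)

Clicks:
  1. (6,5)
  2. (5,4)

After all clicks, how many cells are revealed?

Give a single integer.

Click 1 (6,5) count=0: revealed 8 new [(5,3) (5,4) (5,5) (5,6) (6,3) (6,4) (6,5) (6,6)] -> total=8
Click 2 (5,4) count=1: revealed 0 new [(none)] -> total=8

Answer: 8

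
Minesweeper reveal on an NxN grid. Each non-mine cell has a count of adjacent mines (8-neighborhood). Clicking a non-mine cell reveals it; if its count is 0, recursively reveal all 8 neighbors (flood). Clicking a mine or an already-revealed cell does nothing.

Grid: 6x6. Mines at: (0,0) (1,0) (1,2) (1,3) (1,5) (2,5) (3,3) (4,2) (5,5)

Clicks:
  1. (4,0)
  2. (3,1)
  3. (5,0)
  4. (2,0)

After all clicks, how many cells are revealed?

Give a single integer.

Click 1 (4,0) count=0: revealed 8 new [(2,0) (2,1) (3,0) (3,1) (4,0) (4,1) (5,0) (5,1)] -> total=8
Click 2 (3,1) count=1: revealed 0 new [(none)] -> total=8
Click 3 (5,0) count=0: revealed 0 new [(none)] -> total=8
Click 4 (2,0) count=1: revealed 0 new [(none)] -> total=8

Answer: 8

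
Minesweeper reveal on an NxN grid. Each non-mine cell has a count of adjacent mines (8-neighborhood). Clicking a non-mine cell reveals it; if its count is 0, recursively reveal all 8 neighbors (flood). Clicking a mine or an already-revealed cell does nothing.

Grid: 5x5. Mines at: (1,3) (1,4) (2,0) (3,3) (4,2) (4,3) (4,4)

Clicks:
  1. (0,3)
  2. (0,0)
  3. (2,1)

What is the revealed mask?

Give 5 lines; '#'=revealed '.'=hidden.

Click 1 (0,3) count=2: revealed 1 new [(0,3)] -> total=1
Click 2 (0,0) count=0: revealed 6 new [(0,0) (0,1) (0,2) (1,0) (1,1) (1,2)] -> total=7
Click 3 (2,1) count=1: revealed 1 new [(2,1)] -> total=8

Answer: ####.
###..
.#...
.....
.....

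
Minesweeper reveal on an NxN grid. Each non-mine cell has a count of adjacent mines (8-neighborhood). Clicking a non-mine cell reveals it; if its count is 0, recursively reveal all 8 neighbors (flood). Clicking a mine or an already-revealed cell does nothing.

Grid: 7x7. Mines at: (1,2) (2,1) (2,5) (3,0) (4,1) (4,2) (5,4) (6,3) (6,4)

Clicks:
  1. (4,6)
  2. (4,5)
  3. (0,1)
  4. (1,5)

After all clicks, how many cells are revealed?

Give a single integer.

Answer: 10

Derivation:
Click 1 (4,6) count=0: revealed 8 new [(3,5) (3,6) (4,5) (4,6) (5,5) (5,6) (6,5) (6,6)] -> total=8
Click 2 (4,5) count=1: revealed 0 new [(none)] -> total=8
Click 3 (0,1) count=1: revealed 1 new [(0,1)] -> total=9
Click 4 (1,5) count=1: revealed 1 new [(1,5)] -> total=10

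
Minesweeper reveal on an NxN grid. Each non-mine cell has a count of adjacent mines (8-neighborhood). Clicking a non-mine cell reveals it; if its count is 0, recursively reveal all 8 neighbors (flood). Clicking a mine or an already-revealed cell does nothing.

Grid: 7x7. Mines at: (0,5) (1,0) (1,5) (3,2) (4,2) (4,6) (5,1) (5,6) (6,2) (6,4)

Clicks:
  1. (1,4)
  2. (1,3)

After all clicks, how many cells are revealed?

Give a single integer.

Click 1 (1,4) count=2: revealed 1 new [(1,4)] -> total=1
Click 2 (1,3) count=0: revealed 11 new [(0,1) (0,2) (0,3) (0,4) (1,1) (1,2) (1,3) (2,1) (2,2) (2,3) (2,4)] -> total=12

Answer: 12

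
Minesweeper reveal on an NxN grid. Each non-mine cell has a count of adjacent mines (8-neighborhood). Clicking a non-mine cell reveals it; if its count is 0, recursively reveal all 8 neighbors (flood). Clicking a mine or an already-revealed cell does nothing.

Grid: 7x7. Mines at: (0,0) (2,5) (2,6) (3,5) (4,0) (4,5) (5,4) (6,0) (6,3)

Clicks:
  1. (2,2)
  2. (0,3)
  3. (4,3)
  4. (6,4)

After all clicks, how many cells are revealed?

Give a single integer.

Click 1 (2,2) count=0: revealed 30 new [(0,1) (0,2) (0,3) (0,4) (0,5) (0,6) (1,0) (1,1) (1,2) (1,3) (1,4) (1,5) (1,6) (2,0) (2,1) (2,2) (2,3) (2,4) (3,0) (3,1) (3,2) (3,3) (3,4) (4,1) (4,2) (4,3) (4,4) (5,1) (5,2) (5,3)] -> total=30
Click 2 (0,3) count=0: revealed 0 new [(none)] -> total=30
Click 3 (4,3) count=1: revealed 0 new [(none)] -> total=30
Click 4 (6,4) count=2: revealed 1 new [(6,4)] -> total=31

Answer: 31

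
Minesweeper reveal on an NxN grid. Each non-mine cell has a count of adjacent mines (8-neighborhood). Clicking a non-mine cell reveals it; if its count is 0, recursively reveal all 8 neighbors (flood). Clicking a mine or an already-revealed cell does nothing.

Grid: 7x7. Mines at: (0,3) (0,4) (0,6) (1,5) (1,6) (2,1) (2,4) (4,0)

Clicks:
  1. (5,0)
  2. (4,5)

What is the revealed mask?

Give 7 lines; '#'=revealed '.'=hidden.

Click 1 (5,0) count=1: revealed 1 new [(5,0)] -> total=1
Click 2 (4,5) count=0: revealed 27 new [(2,5) (2,6) (3,1) (3,2) (3,3) (3,4) (3,5) (3,6) (4,1) (4,2) (4,3) (4,4) (4,5) (4,6) (5,1) (5,2) (5,3) (5,4) (5,5) (5,6) (6,0) (6,1) (6,2) (6,3) (6,4) (6,5) (6,6)] -> total=28

Answer: .......
.......
.....##
.######
.######
#######
#######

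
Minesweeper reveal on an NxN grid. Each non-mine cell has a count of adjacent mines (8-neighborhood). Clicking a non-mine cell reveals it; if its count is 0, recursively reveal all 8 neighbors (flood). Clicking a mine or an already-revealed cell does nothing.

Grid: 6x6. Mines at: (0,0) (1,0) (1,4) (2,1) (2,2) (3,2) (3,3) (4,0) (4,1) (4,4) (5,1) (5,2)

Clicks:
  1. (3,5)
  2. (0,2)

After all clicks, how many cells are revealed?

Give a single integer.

Click 1 (3,5) count=1: revealed 1 new [(3,5)] -> total=1
Click 2 (0,2) count=0: revealed 6 new [(0,1) (0,2) (0,3) (1,1) (1,2) (1,3)] -> total=7

Answer: 7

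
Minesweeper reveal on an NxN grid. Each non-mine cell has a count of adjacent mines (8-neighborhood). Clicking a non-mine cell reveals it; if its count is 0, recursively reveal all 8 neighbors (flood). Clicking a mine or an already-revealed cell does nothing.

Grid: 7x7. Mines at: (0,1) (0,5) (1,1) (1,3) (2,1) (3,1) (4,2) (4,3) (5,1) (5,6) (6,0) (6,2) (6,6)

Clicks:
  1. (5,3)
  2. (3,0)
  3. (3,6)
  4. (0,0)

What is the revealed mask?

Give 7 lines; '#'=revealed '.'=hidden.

Click 1 (5,3) count=3: revealed 1 new [(5,3)] -> total=1
Click 2 (3,0) count=2: revealed 1 new [(3,0)] -> total=2
Click 3 (3,6) count=0: revealed 12 new [(1,4) (1,5) (1,6) (2,4) (2,5) (2,6) (3,4) (3,5) (3,6) (4,4) (4,5) (4,6)] -> total=14
Click 4 (0,0) count=2: revealed 1 new [(0,0)] -> total=15

Answer: #......
....###
....###
#...###
....###
...#...
.......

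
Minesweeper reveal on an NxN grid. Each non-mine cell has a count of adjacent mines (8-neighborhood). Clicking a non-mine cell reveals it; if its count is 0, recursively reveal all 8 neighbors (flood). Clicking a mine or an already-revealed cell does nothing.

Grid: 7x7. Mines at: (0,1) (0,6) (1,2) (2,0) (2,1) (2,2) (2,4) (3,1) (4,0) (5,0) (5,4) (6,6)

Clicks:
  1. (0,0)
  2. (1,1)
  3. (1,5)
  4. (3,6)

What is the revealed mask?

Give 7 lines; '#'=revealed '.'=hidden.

Answer: #......
.#...##
.....##
.....##
.....##
.....##
.......

Derivation:
Click 1 (0,0) count=1: revealed 1 new [(0,0)] -> total=1
Click 2 (1,1) count=5: revealed 1 new [(1,1)] -> total=2
Click 3 (1,5) count=2: revealed 1 new [(1,5)] -> total=3
Click 4 (3,6) count=0: revealed 9 new [(1,6) (2,5) (2,6) (3,5) (3,6) (4,5) (4,6) (5,5) (5,6)] -> total=12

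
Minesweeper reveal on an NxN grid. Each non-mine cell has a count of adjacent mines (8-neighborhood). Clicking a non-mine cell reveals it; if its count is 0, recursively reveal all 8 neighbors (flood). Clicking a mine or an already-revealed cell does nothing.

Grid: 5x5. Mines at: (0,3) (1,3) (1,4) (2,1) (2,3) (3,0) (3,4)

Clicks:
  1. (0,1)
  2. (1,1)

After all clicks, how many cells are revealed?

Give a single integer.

Click 1 (0,1) count=0: revealed 6 new [(0,0) (0,1) (0,2) (1,0) (1,1) (1,2)] -> total=6
Click 2 (1,1) count=1: revealed 0 new [(none)] -> total=6

Answer: 6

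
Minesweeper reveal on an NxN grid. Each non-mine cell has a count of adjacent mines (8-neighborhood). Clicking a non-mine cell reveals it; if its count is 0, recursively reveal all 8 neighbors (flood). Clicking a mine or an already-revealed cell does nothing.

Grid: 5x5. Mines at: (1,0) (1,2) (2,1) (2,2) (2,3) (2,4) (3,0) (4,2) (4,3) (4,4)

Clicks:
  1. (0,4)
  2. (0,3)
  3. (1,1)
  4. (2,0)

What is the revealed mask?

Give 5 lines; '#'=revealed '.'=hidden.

Answer: ...##
.#.##
#....
.....
.....

Derivation:
Click 1 (0,4) count=0: revealed 4 new [(0,3) (0,4) (1,3) (1,4)] -> total=4
Click 2 (0,3) count=1: revealed 0 new [(none)] -> total=4
Click 3 (1,1) count=4: revealed 1 new [(1,1)] -> total=5
Click 4 (2,0) count=3: revealed 1 new [(2,0)] -> total=6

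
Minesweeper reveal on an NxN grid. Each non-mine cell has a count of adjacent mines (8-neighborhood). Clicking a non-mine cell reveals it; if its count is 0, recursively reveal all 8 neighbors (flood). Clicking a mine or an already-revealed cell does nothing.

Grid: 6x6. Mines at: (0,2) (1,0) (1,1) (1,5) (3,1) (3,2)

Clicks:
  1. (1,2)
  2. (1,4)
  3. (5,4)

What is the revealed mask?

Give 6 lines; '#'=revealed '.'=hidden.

Click 1 (1,2) count=2: revealed 1 new [(1,2)] -> total=1
Click 2 (1,4) count=1: revealed 1 new [(1,4)] -> total=2
Click 3 (5,4) count=0: revealed 18 new [(2,3) (2,4) (2,5) (3,3) (3,4) (3,5) (4,0) (4,1) (4,2) (4,3) (4,4) (4,5) (5,0) (5,1) (5,2) (5,3) (5,4) (5,5)] -> total=20

Answer: ......
..#.#.
...###
...###
######
######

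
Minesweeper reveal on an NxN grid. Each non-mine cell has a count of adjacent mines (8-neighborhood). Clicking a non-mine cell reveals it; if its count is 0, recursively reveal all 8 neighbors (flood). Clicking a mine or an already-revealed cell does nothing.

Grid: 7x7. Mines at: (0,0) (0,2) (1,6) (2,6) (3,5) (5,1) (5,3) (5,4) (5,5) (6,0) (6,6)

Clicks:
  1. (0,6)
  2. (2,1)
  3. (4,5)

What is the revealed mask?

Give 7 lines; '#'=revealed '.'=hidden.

Click 1 (0,6) count=1: revealed 1 new [(0,6)] -> total=1
Click 2 (2,1) count=0: revealed 25 new [(0,3) (0,4) (0,5) (1,0) (1,1) (1,2) (1,3) (1,4) (1,5) (2,0) (2,1) (2,2) (2,3) (2,4) (2,5) (3,0) (3,1) (3,2) (3,3) (3,4) (4,0) (4,1) (4,2) (4,3) (4,4)] -> total=26
Click 3 (4,5) count=3: revealed 1 new [(4,5)] -> total=27

Answer: ...####
######.
######.
#####..
######.
.......
.......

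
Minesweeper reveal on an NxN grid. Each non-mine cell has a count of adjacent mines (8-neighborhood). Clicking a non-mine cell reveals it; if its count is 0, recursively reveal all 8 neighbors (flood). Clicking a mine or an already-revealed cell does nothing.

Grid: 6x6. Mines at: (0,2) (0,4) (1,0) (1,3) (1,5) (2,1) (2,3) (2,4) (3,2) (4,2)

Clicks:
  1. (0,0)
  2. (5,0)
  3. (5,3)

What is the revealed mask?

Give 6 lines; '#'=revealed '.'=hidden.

Click 1 (0,0) count=1: revealed 1 new [(0,0)] -> total=1
Click 2 (5,0) count=0: revealed 6 new [(3,0) (3,1) (4,0) (4,1) (5,0) (5,1)] -> total=7
Click 3 (5,3) count=1: revealed 1 new [(5,3)] -> total=8

Answer: #.....
......
......
##....
##....
##.#..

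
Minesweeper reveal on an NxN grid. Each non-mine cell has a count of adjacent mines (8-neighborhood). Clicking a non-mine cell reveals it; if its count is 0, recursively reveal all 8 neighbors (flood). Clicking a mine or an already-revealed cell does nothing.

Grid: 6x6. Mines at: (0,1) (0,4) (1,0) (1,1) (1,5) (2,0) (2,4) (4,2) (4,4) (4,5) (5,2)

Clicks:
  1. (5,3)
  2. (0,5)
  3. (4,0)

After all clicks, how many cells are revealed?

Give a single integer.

Answer: 8

Derivation:
Click 1 (5,3) count=3: revealed 1 new [(5,3)] -> total=1
Click 2 (0,5) count=2: revealed 1 new [(0,5)] -> total=2
Click 3 (4,0) count=0: revealed 6 new [(3,0) (3,1) (4,0) (4,1) (5,0) (5,1)] -> total=8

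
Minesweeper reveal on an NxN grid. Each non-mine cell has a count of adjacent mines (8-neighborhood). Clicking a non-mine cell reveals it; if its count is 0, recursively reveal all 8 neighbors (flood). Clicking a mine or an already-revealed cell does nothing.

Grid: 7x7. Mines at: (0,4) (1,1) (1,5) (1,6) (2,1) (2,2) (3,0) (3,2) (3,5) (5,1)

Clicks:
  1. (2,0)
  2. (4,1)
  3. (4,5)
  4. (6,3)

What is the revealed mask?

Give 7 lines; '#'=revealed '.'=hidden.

Answer: .......
.......
#......
.......
.######
..#####
..#####

Derivation:
Click 1 (2,0) count=3: revealed 1 new [(2,0)] -> total=1
Click 2 (4,1) count=3: revealed 1 new [(4,1)] -> total=2
Click 3 (4,5) count=1: revealed 1 new [(4,5)] -> total=3
Click 4 (6,3) count=0: revealed 14 new [(4,2) (4,3) (4,4) (4,6) (5,2) (5,3) (5,4) (5,5) (5,6) (6,2) (6,3) (6,4) (6,5) (6,6)] -> total=17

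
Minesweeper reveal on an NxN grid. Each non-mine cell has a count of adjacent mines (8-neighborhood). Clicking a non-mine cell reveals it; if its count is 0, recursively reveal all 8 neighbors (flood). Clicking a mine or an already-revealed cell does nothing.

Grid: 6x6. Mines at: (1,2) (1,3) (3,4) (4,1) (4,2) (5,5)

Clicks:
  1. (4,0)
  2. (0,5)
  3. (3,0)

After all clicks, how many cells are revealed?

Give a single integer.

Answer: 8

Derivation:
Click 1 (4,0) count=1: revealed 1 new [(4,0)] -> total=1
Click 2 (0,5) count=0: revealed 6 new [(0,4) (0,5) (1,4) (1,5) (2,4) (2,5)] -> total=7
Click 3 (3,0) count=1: revealed 1 new [(3,0)] -> total=8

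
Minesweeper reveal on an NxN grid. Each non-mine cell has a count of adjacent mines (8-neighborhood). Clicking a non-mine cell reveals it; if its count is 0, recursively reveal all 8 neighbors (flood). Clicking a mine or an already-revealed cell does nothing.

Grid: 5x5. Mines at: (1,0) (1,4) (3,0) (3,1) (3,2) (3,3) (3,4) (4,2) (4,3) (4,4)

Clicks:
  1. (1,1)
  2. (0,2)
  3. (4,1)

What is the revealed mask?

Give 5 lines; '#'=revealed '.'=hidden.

Click 1 (1,1) count=1: revealed 1 new [(1,1)] -> total=1
Click 2 (0,2) count=0: revealed 8 new [(0,1) (0,2) (0,3) (1,2) (1,3) (2,1) (2,2) (2,3)] -> total=9
Click 3 (4,1) count=4: revealed 1 new [(4,1)] -> total=10

Answer: .###.
.###.
.###.
.....
.#...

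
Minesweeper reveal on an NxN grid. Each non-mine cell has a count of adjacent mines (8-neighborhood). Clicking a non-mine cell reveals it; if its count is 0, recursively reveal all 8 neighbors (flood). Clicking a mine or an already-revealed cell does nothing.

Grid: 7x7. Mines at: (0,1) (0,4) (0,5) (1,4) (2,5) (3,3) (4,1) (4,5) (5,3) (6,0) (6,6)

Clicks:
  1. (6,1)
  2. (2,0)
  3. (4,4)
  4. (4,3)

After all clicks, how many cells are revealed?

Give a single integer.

Click 1 (6,1) count=1: revealed 1 new [(6,1)] -> total=1
Click 2 (2,0) count=0: revealed 9 new [(1,0) (1,1) (1,2) (2,0) (2,1) (2,2) (3,0) (3,1) (3,2)] -> total=10
Click 3 (4,4) count=3: revealed 1 new [(4,4)] -> total=11
Click 4 (4,3) count=2: revealed 1 new [(4,3)] -> total=12

Answer: 12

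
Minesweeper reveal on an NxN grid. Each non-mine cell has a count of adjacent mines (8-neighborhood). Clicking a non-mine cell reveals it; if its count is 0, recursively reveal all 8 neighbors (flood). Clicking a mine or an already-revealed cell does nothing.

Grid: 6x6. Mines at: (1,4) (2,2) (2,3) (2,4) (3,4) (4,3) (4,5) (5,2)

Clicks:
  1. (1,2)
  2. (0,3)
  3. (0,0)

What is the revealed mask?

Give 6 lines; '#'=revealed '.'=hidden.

Answer: ####..
####..
##....
##....
##....
##....

Derivation:
Click 1 (1,2) count=2: revealed 1 new [(1,2)] -> total=1
Click 2 (0,3) count=1: revealed 1 new [(0,3)] -> total=2
Click 3 (0,0) count=0: revealed 14 new [(0,0) (0,1) (0,2) (1,0) (1,1) (1,3) (2,0) (2,1) (3,0) (3,1) (4,0) (4,1) (5,0) (5,1)] -> total=16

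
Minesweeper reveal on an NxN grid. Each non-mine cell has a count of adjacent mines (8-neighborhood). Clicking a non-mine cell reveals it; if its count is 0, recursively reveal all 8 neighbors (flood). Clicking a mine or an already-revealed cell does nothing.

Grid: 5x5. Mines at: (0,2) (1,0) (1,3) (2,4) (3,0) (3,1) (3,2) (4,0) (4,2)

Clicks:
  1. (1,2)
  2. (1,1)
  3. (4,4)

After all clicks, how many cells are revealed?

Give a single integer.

Answer: 6

Derivation:
Click 1 (1,2) count=2: revealed 1 new [(1,2)] -> total=1
Click 2 (1,1) count=2: revealed 1 new [(1,1)] -> total=2
Click 3 (4,4) count=0: revealed 4 new [(3,3) (3,4) (4,3) (4,4)] -> total=6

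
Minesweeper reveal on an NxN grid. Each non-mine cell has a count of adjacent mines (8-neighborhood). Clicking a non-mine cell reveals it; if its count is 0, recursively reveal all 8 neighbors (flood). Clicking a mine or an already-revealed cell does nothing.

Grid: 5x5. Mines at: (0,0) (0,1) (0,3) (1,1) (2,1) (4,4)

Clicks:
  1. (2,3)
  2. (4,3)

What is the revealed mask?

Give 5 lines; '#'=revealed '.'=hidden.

Answer: .....
..###
..###
..###
...#.

Derivation:
Click 1 (2,3) count=0: revealed 9 new [(1,2) (1,3) (1,4) (2,2) (2,3) (2,4) (3,2) (3,3) (3,4)] -> total=9
Click 2 (4,3) count=1: revealed 1 new [(4,3)] -> total=10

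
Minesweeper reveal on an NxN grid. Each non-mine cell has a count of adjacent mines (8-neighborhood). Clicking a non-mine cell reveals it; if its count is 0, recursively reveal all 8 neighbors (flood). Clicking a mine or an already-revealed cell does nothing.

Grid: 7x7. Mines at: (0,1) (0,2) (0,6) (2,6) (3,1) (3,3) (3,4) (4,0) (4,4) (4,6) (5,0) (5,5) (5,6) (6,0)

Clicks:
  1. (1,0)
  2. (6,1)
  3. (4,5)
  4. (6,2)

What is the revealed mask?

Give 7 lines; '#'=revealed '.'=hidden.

Click 1 (1,0) count=1: revealed 1 new [(1,0)] -> total=1
Click 2 (6,1) count=2: revealed 1 new [(6,1)] -> total=2
Click 3 (4,5) count=5: revealed 1 new [(4,5)] -> total=3
Click 4 (6,2) count=0: revealed 10 new [(4,1) (4,2) (4,3) (5,1) (5,2) (5,3) (5,4) (6,2) (6,3) (6,4)] -> total=13

Answer: .......
#......
.......
.......
.###.#.
.####..
.####..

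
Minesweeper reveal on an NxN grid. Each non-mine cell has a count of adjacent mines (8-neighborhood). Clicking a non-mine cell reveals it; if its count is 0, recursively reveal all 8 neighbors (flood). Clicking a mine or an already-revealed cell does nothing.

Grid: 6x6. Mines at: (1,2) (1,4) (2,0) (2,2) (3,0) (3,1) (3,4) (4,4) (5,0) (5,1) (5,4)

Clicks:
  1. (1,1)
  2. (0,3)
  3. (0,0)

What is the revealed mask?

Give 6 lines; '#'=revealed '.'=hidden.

Click 1 (1,1) count=3: revealed 1 new [(1,1)] -> total=1
Click 2 (0,3) count=2: revealed 1 new [(0,3)] -> total=2
Click 3 (0,0) count=0: revealed 3 new [(0,0) (0,1) (1,0)] -> total=5

Answer: ##.#..
##....
......
......
......
......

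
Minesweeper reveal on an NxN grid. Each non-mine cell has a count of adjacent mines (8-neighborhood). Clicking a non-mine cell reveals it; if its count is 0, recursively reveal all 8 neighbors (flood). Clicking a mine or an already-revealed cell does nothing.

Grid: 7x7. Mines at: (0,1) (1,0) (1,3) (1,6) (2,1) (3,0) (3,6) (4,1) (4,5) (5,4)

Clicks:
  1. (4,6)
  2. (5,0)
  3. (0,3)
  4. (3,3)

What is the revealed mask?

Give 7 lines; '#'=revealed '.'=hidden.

Answer: ...#...
.......
..###..
..###..
..###.#
#......
.......

Derivation:
Click 1 (4,6) count=2: revealed 1 new [(4,6)] -> total=1
Click 2 (5,0) count=1: revealed 1 new [(5,0)] -> total=2
Click 3 (0,3) count=1: revealed 1 new [(0,3)] -> total=3
Click 4 (3,3) count=0: revealed 9 new [(2,2) (2,3) (2,4) (3,2) (3,3) (3,4) (4,2) (4,3) (4,4)] -> total=12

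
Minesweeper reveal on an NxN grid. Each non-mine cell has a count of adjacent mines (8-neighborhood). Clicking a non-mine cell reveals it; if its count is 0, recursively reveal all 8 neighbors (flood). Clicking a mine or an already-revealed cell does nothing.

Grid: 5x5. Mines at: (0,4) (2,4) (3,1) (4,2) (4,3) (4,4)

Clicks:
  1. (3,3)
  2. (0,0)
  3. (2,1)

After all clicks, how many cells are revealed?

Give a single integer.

Click 1 (3,3) count=4: revealed 1 new [(3,3)] -> total=1
Click 2 (0,0) count=0: revealed 12 new [(0,0) (0,1) (0,2) (0,3) (1,0) (1,1) (1,2) (1,3) (2,0) (2,1) (2,2) (2,3)] -> total=13
Click 3 (2,1) count=1: revealed 0 new [(none)] -> total=13

Answer: 13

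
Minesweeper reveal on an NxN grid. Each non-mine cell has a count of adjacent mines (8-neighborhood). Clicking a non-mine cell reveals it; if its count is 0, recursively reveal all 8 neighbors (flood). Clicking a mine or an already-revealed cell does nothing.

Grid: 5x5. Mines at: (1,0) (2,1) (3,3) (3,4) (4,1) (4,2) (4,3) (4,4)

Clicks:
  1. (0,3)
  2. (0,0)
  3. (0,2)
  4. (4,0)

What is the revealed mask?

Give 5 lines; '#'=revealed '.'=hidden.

Click 1 (0,3) count=0: revealed 11 new [(0,1) (0,2) (0,3) (0,4) (1,1) (1,2) (1,3) (1,4) (2,2) (2,3) (2,4)] -> total=11
Click 2 (0,0) count=1: revealed 1 new [(0,0)] -> total=12
Click 3 (0,2) count=0: revealed 0 new [(none)] -> total=12
Click 4 (4,0) count=1: revealed 1 new [(4,0)] -> total=13

Answer: #####
.####
..###
.....
#....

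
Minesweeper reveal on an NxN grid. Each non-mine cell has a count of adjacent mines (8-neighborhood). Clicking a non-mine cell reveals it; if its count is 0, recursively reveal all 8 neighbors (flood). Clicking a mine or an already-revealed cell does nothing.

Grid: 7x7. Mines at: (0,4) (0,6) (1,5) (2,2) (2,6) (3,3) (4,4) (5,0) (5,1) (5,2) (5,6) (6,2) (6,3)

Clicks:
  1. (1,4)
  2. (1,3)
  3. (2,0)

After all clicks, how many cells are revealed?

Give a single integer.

Click 1 (1,4) count=2: revealed 1 new [(1,4)] -> total=1
Click 2 (1,3) count=2: revealed 1 new [(1,3)] -> total=2
Click 3 (2,0) count=0: revealed 13 new [(0,0) (0,1) (0,2) (0,3) (1,0) (1,1) (1,2) (2,0) (2,1) (3,0) (3,1) (4,0) (4,1)] -> total=15

Answer: 15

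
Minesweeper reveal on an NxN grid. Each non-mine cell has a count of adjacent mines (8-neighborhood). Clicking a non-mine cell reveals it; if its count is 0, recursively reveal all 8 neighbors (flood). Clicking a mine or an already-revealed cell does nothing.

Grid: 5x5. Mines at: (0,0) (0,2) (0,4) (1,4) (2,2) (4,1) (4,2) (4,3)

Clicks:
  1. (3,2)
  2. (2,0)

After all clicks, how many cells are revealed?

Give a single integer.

Click 1 (3,2) count=4: revealed 1 new [(3,2)] -> total=1
Click 2 (2,0) count=0: revealed 6 new [(1,0) (1,1) (2,0) (2,1) (3,0) (3,1)] -> total=7

Answer: 7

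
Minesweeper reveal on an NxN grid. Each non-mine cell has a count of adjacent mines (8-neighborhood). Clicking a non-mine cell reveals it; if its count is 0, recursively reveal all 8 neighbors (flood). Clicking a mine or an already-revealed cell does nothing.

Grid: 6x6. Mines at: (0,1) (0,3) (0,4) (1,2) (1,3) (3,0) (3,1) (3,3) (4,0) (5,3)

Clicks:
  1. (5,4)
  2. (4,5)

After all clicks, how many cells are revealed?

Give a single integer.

Answer: 10

Derivation:
Click 1 (5,4) count=1: revealed 1 new [(5,4)] -> total=1
Click 2 (4,5) count=0: revealed 9 new [(1,4) (1,5) (2,4) (2,5) (3,4) (3,5) (4,4) (4,5) (5,5)] -> total=10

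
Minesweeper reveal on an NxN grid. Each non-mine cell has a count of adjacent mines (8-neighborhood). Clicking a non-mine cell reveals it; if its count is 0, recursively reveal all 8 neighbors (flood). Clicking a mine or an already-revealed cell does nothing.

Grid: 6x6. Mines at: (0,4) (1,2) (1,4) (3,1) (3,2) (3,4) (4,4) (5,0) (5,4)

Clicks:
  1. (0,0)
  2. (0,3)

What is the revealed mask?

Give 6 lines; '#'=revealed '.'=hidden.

Click 1 (0,0) count=0: revealed 6 new [(0,0) (0,1) (1,0) (1,1) (2,0) (2,1)] -> total=6
Click 2 (0,3) count=3: revealed 1 new [(0,3)] -> total=7

Answer: ##.#..
##....
##....
......
......
......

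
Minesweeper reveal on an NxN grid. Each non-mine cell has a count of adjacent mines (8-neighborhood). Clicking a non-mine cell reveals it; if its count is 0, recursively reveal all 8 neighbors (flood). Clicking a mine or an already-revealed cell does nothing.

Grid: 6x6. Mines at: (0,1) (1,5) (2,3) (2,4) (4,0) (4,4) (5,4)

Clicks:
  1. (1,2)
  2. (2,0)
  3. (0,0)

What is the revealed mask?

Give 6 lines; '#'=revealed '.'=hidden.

Click 1 (1,2) count=2: revealed 1 new [(1,2)] -> total=1
Click 2 (2,0) count=0: revealed 8 new [(1,0) (1,1) (2,0) (2,1) (2,2) (3,0) (3,1) (3,2)] -> total=9
Click 3 (0,0) count=1: revealed 1 new [(0,0)] -> total=10

Answer: #.....
###...
###...
###...
......
......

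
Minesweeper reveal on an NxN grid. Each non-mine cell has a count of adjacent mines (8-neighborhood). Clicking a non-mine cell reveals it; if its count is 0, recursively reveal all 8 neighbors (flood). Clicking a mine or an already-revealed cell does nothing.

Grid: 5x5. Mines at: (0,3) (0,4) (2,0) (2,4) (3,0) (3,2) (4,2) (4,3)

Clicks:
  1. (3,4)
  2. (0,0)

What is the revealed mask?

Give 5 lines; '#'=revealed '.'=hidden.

Click 1 (3,4) count=2: revealed 1 new [(3,4)] -> total=1
Click 2 (0,0) count=0: revealed 6 new [(0,0) (0,1) (0,2) (1,0) (1,1) (1,2)] -> total=7

Answer: ###..
###..
.....
....#
.....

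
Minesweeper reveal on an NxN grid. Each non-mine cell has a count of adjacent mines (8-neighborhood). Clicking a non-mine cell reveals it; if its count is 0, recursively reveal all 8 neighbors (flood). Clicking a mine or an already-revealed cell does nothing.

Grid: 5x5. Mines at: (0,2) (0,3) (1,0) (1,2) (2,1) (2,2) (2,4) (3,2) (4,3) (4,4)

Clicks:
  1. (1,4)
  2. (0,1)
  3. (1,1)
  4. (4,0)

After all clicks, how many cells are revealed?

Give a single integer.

Click 1 (1,4) count=2: revealed 1 new [(1,4)] -> total=1
Click 2 (0,1) count=3: revealed 1 new [(0,1)] -> total=2
Click 3 (1,1) count=5: revealed 1 new [(1,1)] -> total=3
Click 4 (4,0) count=0: revealed 4 new [(3,0) (3,1) (4,0) (4,1)] -> total=7

Answer: 7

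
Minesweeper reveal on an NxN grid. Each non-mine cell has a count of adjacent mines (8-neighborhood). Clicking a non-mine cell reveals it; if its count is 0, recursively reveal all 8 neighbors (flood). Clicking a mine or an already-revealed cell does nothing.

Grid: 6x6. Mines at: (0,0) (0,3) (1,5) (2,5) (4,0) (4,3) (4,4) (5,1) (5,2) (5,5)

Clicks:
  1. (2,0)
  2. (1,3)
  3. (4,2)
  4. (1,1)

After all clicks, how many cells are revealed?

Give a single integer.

Click 1 (2,0) count=0: revealed 15 new [(1,0) (1,1) (1,2) (1,3) (1,4) (2,0) (2,1) (2,2) (2,3) (2,4) (3,0) (3,1) (3,2) (3,3) (3,4)] -> total=15
Click 2 (1,3) count=1: revealed 0 new [(none)] -> total=15
Click 3 (4,2) count=3: revealed 1 new [(4,2)] -> total=16
Click 4 (1,1) count=1: revealed 0 new [(none)] -> total=16

Answer: 16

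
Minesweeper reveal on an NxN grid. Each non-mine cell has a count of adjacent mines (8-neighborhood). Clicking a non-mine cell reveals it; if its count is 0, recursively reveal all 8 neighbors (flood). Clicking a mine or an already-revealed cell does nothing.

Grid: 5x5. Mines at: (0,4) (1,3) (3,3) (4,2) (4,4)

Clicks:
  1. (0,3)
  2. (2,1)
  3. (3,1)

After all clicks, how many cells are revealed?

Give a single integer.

Click 1 (0,3) count=2: revealed 1 new [(0,3)] -> total=1
Click 2 (2,1) count=0: revealed 14 new [(0,0) (0,1) (0,2) (1,0) (1,1) (1,2) (2,0) (2,1) (2,2) (3,0) (3,1) (3,2) (4,0) (4,1)] -> total=15
Click 3 (3,1) count=1: revealed 0 new [(none)] -> total=15

Answer: 15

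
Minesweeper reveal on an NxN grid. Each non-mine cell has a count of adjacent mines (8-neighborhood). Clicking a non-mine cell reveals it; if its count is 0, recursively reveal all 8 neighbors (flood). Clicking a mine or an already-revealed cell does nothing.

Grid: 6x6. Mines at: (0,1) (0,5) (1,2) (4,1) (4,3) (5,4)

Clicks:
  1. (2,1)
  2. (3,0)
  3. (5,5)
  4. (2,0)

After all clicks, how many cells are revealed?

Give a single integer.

Click 1 (2,1) count=1: revealed 1 new [(2,1)] -> total=1
Click 2 (3,0) count=1: revealed 1 new [(3,0)] -> total=2
Click 3 (5,5) count=1: revealed 1 new [(5,5)] -> total=3
Click 4 (2,0) count=0: revealed 4 new [(1,0) (1,1) (2,0) (3,1)] -> total=7

Answer: 7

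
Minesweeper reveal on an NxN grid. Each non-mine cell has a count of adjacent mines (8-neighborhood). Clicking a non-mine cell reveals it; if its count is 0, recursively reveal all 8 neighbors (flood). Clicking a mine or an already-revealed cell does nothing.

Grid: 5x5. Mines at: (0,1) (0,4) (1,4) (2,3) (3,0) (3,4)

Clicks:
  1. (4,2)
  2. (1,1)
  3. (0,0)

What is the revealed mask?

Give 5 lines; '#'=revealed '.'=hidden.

Answer: #....
.#...
.....
.###.
.###.

Derivation:
Click 1 (4,2) count=0: revealed 6 new [(3,1) (3,2) (3,3) (4,1) (4,2) (4,3)] -> total=6
Click 2 (1,1) count=1: revealed 1 new [(1,1)] -> total=7
Click 3 (0,0) count=1: revealed 1 new [(0,0)] -> total=8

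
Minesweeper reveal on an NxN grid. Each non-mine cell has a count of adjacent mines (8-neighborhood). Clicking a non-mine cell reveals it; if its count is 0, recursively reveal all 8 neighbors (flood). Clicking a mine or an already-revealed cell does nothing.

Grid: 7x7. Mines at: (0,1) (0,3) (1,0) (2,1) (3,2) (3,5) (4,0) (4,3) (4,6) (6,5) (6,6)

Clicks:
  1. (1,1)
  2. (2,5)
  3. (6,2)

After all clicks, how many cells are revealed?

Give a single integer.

Click 1 (1,1) count=3: revealed 1 new [(1,1)] -> total=1
Click 2 (2,5) count=1: revealed 1 new [(2,5)] -> total=2
Click 3 (6,2) count=0: revealed 10 new [(5,0) (5,1) (5,2) (5,3) (5,4) (6,0) (6,1) (6,2) (6,3) (6,4)] -> total=12

Answer: 12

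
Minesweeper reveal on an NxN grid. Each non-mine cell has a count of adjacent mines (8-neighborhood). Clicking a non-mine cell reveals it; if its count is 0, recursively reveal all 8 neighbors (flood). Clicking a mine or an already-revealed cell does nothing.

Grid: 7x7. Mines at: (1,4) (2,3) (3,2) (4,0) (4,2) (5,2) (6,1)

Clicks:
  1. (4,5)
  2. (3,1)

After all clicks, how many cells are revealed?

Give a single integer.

Click 1 (4,5) count=0: revealed 23 new [(0,5) (0,6) (1,5) (1,6) (2,4) (2,5) (2,6) (3,3) (3,4) (3,5) (3,6) (4,3) (4,4) (4,5) (4,6) (5,3) (5,4) (5,5) (5,6) (6,3) (6,4) (6,5) (6,6)] -> total=23
Click 2 (3,1) count=3: revealed 1 new [(3,1)] -> total=24

Answer: 24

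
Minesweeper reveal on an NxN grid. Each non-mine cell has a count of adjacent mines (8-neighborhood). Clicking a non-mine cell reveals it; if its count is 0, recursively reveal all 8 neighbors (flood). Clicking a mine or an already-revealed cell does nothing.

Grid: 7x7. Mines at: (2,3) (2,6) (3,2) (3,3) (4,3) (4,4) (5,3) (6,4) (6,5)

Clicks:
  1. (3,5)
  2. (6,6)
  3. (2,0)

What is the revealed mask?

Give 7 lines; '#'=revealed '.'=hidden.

Answer: #######
#######
###....
##...#.
###....
###....
###...#

Derivation:
Click 1 (3,5) count=2: revealed 1 new [(3,5)] -> total=1
Click 2 (6,6) count=1: revealed 1 new [(6,6)] -> total=2
Click 3 (2,0) count=0: revealed 28 new [(0,0) (0,1) (0,2) (0,3) (0,4) (0,5) (0,6) (1,0) (1,1) (1,2) (1,3) (1,4) (1,5) (1,6) (2,0) (2,1) (2,2) (3,0) (3,1) (4,0) (4,1) (4,2) (5,0) (5,1) (5,2) (6,0) (6,1) (6,2)] -> total=30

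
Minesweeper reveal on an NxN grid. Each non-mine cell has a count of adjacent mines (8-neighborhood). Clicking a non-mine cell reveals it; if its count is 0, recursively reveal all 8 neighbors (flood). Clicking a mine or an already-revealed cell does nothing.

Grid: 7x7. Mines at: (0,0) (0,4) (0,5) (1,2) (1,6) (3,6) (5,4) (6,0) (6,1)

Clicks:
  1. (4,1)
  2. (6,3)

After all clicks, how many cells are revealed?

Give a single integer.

Answer: 28

Derivation:
Click 1 (4,1) count=0: revealed 27 new [(1,0) (1,1) (1,3) (1,4) (1,5) (2,0) (2,1) (2,2) (2,3) (2,4) (2,5) (3,0) (3,1) (3,2) (3,3) (3,4) (3,5) (4,0) (4,1) (4,2) (4,3) (4,4) (4,5) (5,0) (5,1) (5,2) (5,3)] -> total=27
Click 2 (6,3) count=1: revealed 1 new [(6,3)] -> total=28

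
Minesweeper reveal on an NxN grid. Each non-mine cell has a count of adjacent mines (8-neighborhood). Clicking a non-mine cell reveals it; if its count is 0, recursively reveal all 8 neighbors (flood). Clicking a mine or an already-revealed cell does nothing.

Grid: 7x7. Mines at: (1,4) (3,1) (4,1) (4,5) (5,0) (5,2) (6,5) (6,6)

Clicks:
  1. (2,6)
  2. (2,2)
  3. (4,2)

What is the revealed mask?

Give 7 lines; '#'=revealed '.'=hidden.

Answer: .....##
.....##
..#..##
.....##
..#....
.......
.......

Derivation:
Click 1 (2,6) count=0: revealed 8 new [(0,5) (0,6) (1,5) (1,6) (2,5) (2,6) (3,5) (3,6)] -> total=8
Click 2 (2,2) count=1: revealed 1 new [(2,2)] -> total=9
Click 3 (4,2) count=3: revealed 1 new [(4,2)] -> total=10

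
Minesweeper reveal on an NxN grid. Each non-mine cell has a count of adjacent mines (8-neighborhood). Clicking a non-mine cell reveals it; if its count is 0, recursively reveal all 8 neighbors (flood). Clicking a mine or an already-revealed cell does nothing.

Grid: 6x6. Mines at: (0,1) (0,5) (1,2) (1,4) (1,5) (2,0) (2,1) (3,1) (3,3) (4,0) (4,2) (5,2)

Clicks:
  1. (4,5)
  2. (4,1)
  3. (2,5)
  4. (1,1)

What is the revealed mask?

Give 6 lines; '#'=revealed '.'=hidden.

Answer: ......
.#....
....##
....##
.#.###
...###

Derivation:
Click 1 (4,5) count=0: revealed 10 new [(2,4) (2,5) (3,4) (3,5) (4,3) (4,4) (4,5) (5,3) (5,4) (5,5)] -> total=10
Click 2 (4,1) count=4: revealed 1 new [(4,1)] -> total=11
Click 3 (2,5) count=2: revealed 0 new [(none)] -> total=11
Click 4 (1,1) count=4: revealed 1 new [(1,1)] -> total=12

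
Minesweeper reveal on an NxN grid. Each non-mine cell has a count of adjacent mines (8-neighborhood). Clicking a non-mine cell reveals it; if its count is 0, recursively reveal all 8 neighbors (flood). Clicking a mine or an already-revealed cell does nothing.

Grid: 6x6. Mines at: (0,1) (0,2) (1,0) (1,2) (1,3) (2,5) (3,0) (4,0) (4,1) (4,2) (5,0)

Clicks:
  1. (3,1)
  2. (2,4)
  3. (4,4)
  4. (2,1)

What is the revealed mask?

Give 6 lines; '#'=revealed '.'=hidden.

Click 1 (3,1) count=4: revealed 1 new [(3,1)] -> total=1
Click 2 (2,4) count=2: revealed 1 new [(2,4)] -> total=2
Click 3 (4,4) count=0: revealed 9 new [(3,3) (3,4) (3,5) (4,3) (4,4) (4,5) (5,3) (5,4) (5,5)] -> total=11
Click 4 (2,1) count=3: revealed 1 new [(2,1)] -> total=12

Answer: ......
......
.#..#.
.#.###
...###
...###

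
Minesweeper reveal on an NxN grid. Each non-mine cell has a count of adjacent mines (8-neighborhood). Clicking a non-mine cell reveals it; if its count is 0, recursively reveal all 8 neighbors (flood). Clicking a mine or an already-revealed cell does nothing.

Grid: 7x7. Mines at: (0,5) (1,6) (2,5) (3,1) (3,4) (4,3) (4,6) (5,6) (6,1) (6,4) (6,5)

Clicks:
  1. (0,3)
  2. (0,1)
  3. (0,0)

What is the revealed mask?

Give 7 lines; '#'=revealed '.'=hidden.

Answer: #####..
#####..
#####..
.......
.......
.......
.......

Derivation:
Click 1 (0,3) count=0: revealed 15 new [(0,0) (0,1) (0,2) (0,3) (0,4) (1,0) (1,1) (1,2) (1,3) (1,4) (2,0) (2,1) (2,2) (2,3) (2,4)] -> total=15
Click 2 (0,1) count=0: revealed 0 new [(none)] -> total=15
Click 3 (0,0) count=0: revealed 0 new [(none)] -> total=15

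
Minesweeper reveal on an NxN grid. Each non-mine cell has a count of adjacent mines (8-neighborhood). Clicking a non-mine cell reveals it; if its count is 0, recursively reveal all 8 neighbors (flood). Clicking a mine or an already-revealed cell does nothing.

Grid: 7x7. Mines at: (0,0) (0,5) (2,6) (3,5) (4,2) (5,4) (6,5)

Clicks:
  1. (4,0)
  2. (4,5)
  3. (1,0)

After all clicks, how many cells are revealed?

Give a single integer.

Answer: 30

Derivation:
Click 1 (4,0) count=0: revealed 29 new [(0,1) (0,2) (0,3) (0,4) (1,0) (1,1) (1,2) (1,3) (1,4) (2,0) (2,1) (2,2) (2,3) (2,4) (3,0) (3,1) (3,2) (3,3) (3,4) (4,0) (4,1) (5,0) (5,1) (5,2) (5,3) (6,0) (6,1) (6,2) (6,3)] -> total=29
Click 2 (4,5) count=2: revealed 1 new [(4,5)] -> total=30
Click 3 (1,0) count=1: revealed 0 new [(none)] -> total=30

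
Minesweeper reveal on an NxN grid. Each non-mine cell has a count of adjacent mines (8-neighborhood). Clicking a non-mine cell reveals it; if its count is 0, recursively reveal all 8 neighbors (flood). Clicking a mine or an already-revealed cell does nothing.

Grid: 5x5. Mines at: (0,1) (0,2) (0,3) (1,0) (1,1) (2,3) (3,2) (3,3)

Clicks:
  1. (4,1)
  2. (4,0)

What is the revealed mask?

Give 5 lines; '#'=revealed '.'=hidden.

Click 1 (4,1) count=1: revealed 1 new [(4,1)] -> total=1
Click 2 (4,0) count=0: revealed 5 new [(2,0) (2,1) (3,0) (3,1) (4,0)] -> total=6

Answer: .....
.....
##...
##...
##...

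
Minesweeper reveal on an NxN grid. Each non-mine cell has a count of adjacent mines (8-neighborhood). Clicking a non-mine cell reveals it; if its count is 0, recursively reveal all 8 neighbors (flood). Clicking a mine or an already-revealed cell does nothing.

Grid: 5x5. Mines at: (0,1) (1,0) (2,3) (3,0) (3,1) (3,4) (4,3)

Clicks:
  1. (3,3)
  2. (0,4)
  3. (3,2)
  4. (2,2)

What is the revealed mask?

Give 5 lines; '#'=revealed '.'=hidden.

Click 1 (3,3) count=3: revealed 1 new [(3,3)] -> total=1
Click 2 (0,4) count=0: revealed 6 new [(0,2) (0,3) (0,4) (1,2) (1,3) (1,4)] -> total=7
Click 3 (3,2) count=3: revealed 1 new [(3,2)] -> total=8
Click 4 (2,2) count=2: revealed 1 new [(2,2)] -> total=9

Answer: ..###
..###
..#..
..##.
.....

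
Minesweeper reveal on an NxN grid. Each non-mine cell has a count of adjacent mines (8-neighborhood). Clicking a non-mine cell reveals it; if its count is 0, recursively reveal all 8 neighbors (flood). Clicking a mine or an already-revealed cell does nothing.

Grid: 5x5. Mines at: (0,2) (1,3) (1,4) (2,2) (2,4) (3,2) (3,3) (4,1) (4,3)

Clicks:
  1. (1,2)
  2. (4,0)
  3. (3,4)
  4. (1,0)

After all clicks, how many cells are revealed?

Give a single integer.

Answer: 11

Derivation:
Click 1 (1,2) count=3: revealed 1 new [(1,2)] -> total=1
Click 2 (4,0) count=1: revealed 1 new [(4,0)] -> total=2
Click 3 (3,4) count=3: revealed 1 new [(3,4)] -> total=3
Click 4 (1,0) count=0: revealed 8 new [(0,0) (0,1) (1,0) (1,1) (2,0) (2,1) (3,0) (3,1)] -> total=11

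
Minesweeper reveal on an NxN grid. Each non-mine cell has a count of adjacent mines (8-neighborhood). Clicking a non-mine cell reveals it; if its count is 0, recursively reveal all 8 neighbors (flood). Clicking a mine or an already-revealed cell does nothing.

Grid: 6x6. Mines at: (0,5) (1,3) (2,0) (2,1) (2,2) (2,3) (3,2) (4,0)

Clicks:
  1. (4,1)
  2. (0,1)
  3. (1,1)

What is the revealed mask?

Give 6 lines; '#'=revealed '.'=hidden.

Answer: ###...
###...
......
......
.#....
......

Derivation:
Click 1 (4,1) count=2: revealed 1 new [(4,1)] -> total=1
Click 2 (0,1) count=0: revealed 6 new [(0,0) (0,1) (0,2) (1,0) (1,1) (1,2)] -> total=7
Click 3 (1,1) count=3: revealed 0 new [(none)] -> total=7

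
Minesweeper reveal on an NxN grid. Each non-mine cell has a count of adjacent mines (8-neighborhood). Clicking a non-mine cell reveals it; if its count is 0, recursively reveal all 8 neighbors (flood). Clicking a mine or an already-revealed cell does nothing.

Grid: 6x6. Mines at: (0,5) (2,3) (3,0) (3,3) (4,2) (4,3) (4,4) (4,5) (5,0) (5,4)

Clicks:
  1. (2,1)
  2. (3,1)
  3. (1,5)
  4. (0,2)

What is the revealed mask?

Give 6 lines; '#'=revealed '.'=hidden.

Click 1 (2,1) count=1: revealed 1 new [(2,1)] -> total=1
Click 2 (3,1) count=2: revealed 1 new [(3,1)] -> total=2
Click 3 (1,5) count=1: revealed 1 new [(1,5)] -> total=3
Click 4 (0,2) count=0: revealed 12 new [(0,0) (0,1) (0,2) (0,3) (0,4) (1,0) (1,1) (1,2) (1,3) (1,4) (2,0) (2,2)] -> total=15

Answer: #####.
######
###...
.#....
......
......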